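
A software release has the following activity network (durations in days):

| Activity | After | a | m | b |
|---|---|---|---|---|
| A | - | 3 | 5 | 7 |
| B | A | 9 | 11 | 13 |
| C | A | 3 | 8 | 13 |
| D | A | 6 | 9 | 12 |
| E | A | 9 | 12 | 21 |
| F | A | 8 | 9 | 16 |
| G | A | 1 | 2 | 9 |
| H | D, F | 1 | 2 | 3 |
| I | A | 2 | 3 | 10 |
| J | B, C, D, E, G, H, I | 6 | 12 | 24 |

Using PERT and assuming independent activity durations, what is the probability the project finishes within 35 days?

te_A = (3 + 4·5 + 7)/6 = 30/6 = 5; σ²_A = ((7−3)/6)² = 0.444
te_B = (9 + 4·11 + 13)/6 = 66/6 = 11; σ²_B = ((13−9)/6)² = 0.444
te_C = (3 + 4·8 + 13)/6 = 48/6 = 8; σ²_C = ((13−3)/6)² = 2.778
te_D = (6 + 4·9 + 12)/6 = 54/6 = 9; σ²_D = ((12−6)/6)² = 1.000
te_E = (9 + 4·12 + 21)/6 = 78/6 = 13; σ²_E = ((21−9)/6)² = 4.000
te_F = (8 + 4·9 + 16)/6 = 60/6 = 10; σ²_F = ((16−8)/6)² = 1.778
te_G = (1 + 4·2 + 9)/6 = 18/6 = 3; σ²_G = ((9−1)/6)² = 1.778
te_H = (1 + 4·2 + 3)/6 = 12/6 = 2; σ²_H = ((3−1)/6)² = 0.111
te_I = (2 + 4·3 + 10)/6 = 24/6 = 4; σ²_I = ((10−2)/6)² = 1.778
te_J = (6 + 4·12 + 24)/6 = 78/6 = 13; σ²_J = ((24−6)/6)² = 9.000

Forward pass:
ES_A = 0; EF_A = 5
ES_B = 5; EF_B = 5+11 = 16
ES_C = 5; EF_C = 5+8 = 13
ES_D = 5; EF_D = 5+9 = 14
ES_E = 5; EF_E = 5+13 = 18
ES_F = 5; EF_F = 5+10 = 15
ES_G = 5; EF_G = 5+3 = 8
ES_H = max(EF_D=14, EF_F=15) = 15; EF_H = 15+2 = 17
ES_I = 5; EF_I = 5+4 = 9
ES_J = max(EF_B=16, EF_C=13, EF_D=14, EF_E=18, EF_G=8, EF_H=17, EF_I=9) = 18; EF_J = 18+13 = 31
Expected project duration μ = 31 days. Critical path: A → E → J.

Variance along critical path = 0.444 + 4.000 + 9.000 = 13.444; σ = √13.444 = 3.667 days.
Z = (35 − 31) / 3.667 = 1.091
P(T ≤ 35) = Φ(1.091) ≈ 0.862

0.862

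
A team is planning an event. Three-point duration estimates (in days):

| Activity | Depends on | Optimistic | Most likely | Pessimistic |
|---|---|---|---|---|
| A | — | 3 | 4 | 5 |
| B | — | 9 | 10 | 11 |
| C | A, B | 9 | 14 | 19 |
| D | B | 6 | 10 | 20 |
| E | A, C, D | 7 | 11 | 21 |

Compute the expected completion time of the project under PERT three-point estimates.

36 days

te_A = (3 + 4·4 + 5)/6 = 24/6 = 4
te_B = (9 + 4·10 + 11)/6 = 60/6 = 10
te_C = (9 + 4·14 + 19)/6 = 84/6 = 14
te_D = (6 + 4·10 + 20)/6 = 66/6 = 11
te_E = (7 + 4·11 + 21)/6 = 72/6 = 12

Forward pass:
ES_A = 0; EF_A = 4
ES_B = 0; EF_B = 10
ES_C = max(EF_A=4, EF_B=10) = 10; EF_C = 10+14 = 24
ES_D = 10; EF_D = 10+11 = 21
ES_E = max(EF_A=4, EF_C=24, EF_D=21) = 24; EF_E = 24+12 = 36
Expected project duration μ = 36 days. Critical path: B → C → E.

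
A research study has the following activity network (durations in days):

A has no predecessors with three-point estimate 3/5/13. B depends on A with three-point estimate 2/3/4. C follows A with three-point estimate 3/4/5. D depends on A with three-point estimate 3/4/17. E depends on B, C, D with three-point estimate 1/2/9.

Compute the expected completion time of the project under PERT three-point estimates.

te_A = (3 + 4·5 + 13)/6 = 36/6 = 6
te_B = (2 + 4·3 + 4)/6 = 18/6 = 3
te_C = (3 + 4·4 + 5)/6 = 24/6 = 4
te_D = (3 + 4·4 + 17)/6 = 36/6 = 6
te_E = (1 + 4·2 + 9)/6 = 18/6 = 3

Forward pass:
ES_A = 0; EF_A = 6
ES_B = 6; EF_B = 6+3 = 9
ES_C = 6; EF_C = 6+4 = 10
ES_D = 6; EF_D = 6+6 = 12
ES_E = max(EF_B=9, EF_C=10, EF_D=12) = 12; EF_E = 12+3 = 15
Expected project duration μ = 15 days. Critical path: A → D → E.

15 days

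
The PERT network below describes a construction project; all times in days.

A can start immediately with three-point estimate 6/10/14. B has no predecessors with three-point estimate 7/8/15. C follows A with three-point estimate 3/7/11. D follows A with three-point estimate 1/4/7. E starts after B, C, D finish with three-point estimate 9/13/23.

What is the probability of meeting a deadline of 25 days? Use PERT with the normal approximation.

te_A = (6 + 4·10 + 14)/6 = 60/6 = 10; σ²_A = ((14−6)/6)² = 1.778
te_B = (7 + 4·8 + 15)/6 = 54/6 = 9; σ²_B = ((15−7)/6)² = 1.778
te_C = (3 + 4·7 + 11)/6 = 42/6 = 7; σ²_C = ((11−3)/6)² = 1.778
te_D = (1 + 4·4 + 7)/6 = 24/6 = 4; σ²_D = ((7−1)/6)² = 1.000
te_E = (9 + 4·13 + 23)/6 = 84/6 = 14; σ²_E = ((23−9)/6)² = 5.444

Forward pass:
ES_A = 0; EF_A = 10
ES_B = 0; EF_B = 9
ES_C = 10; EF_C = 10+7 = 17
ES_D = 10; EF_D = 10+4 = 14
ES_E = max(EF_B=9, EF_C=17, EF_D=14) = 17; EF_E = 17+14 = 31
Expected project duration μ = 31 days. Critical path: A → C → E.

Variance along critical path = 1.778 + 1.778 + 5.444 = 9.000; σ = √9.000 = 3.000 days.
Z = (25 − 31) / 3.000 = -2.000
P(T ≤ 25) = Φ(-2.000) ≈ 0.023

0.023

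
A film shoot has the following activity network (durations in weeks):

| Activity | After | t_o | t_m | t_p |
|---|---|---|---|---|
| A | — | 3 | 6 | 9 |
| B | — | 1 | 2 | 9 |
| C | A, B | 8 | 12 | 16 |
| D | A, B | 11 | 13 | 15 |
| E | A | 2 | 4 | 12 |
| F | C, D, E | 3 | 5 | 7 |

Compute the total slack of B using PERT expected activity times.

te_A = (3 + 4·6 + 9)/6 = 36/6 = 6
te_B = (1 + 4·2 + 9)/6 = 18/6 = 3
te_C = (8 + 4·12 + 16)/6 = 72/6 = 12
te_D = (11 + 4·13 + 15)/6 = 78/6 = 13
te_E = (2 + 4·4 + 12)/6 = 30/6 = 5
te_F = (3 + 4·5 + 7)/6 = 30/6 = 5

Forward pass:
ES_A = 0; EF_A = 6
ES_B = 0; EF_B = 3
ES_C = max(EF_A=6, EF_B=3) = 6; EF_C = 6+12 = 18
ES_D = max(EF_A=6, EF_B=3) = 6; EF_D = 6+13 = 19
ES_E = 6; EF_E = 6+5 = 11
ES_F = max(EF_C=18, EF_D=19, EF_E=11) = 19; EF_F = 19+5 = 24
Expected project duration μ = 24 weeks. Critical path: A → D → F.

Backward pass:
LF_F = 24; LS_F = 24−5 = 19
LF_E = LS_F = 19; LS_E = 19−5 = 14
LF_D = LS_F = 19; LS_D = 19−13 = 6
LF_C = LS_F = 19; LS_C = 19−12 = 7
LF_B = min(LS_C=7, LS_D=6) = 6; LS_B = 6−3 = 3
LF_A = min(LS_C=7, LS_D=6, LS_E=14) = 6; LS_A = 6−6 = 0
Slack_B = LS_B − ES_B = 3 − 0 = 3

3 weeks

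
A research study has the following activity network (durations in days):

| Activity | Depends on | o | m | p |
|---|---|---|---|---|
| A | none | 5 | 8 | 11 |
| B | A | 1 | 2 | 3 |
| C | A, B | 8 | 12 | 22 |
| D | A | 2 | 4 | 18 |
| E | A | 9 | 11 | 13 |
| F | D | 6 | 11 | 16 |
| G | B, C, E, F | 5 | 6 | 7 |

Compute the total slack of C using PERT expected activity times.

te_A = (5 + 4·8 + 11)/6 = 48/6 = 8
te_B = (1 + 4·2 + 3)/6 = 12/6 = 2
te_C = (8 + 4·12 + 22)/6 = 78/6 = 13
te_D = (2 + 4·4 + 18)/6 = 36/6 = 6
te_E = (9 + 4·11 + 13)/6 = 66/6 = 11
te_F = (6 + 4·11 + 16)/6 = 66/6 = 11
te_G = (5 + 4·6 + 7)/6 = 36/6 = 6

Forward pass:
ES_A = 0; EF_A = 8
ES_B = 8; EF_B = 8+2 = 10
ES_C = max(EF_A=8, EF_B=10) = 10; EF_C = 10+13 = 23
ES_D = 8; EF_D = 8+6 = 14
ES_E = 8; EF_E = 8+11 = 19
ES_F = 14; EF_F = 14+11 = 25
ES_G = max(EF_B=10, EF_C=23, EF_E=19, EF_F=25) = 25; EF_G = 25+6 = 31
Expected project duration μ = 31 days. Critical path: A → D → F → G.

Backward pass:
LF_G = 31; LS_G = 31−6 = 25
LF_F = LS_G = 25; LS_F = 25−11 = 14
LF_E = LS_G = 25; LS_E = 25−11 = 14
LF_D = LS_F = 14; LS_D = 14−6 = 8
LF_C = LS_G = 25; LS_C = 25−13 = 12
LF_B = min(LS_C=12, LS_G=25) = 12; LS_B = 12−2 = 10
LF_A = min(LS_B=10, LS_C=12, LS_D=8, LS_E=14) = 8; LS_A = 8−8 = 0
Slack_C = LS_C − ES_C = 12 − 10 = 2

2 days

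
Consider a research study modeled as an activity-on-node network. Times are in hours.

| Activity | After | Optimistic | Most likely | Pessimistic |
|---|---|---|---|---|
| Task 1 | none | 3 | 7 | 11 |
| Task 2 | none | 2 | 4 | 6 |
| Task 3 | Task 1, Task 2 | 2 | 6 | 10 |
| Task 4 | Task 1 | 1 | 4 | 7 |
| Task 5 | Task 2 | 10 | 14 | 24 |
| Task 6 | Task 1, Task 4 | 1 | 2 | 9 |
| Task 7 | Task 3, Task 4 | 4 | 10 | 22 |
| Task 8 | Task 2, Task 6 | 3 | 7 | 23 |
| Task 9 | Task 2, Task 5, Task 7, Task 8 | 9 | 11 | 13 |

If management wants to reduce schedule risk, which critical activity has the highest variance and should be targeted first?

Task 7

te_Task 1 = (3 + 4·7 + 11)/6 = 42/6 = 7; σ²_Task 1 = ((11−3)/6)² = 1.778
te_Task 2 = (2 + 4·4 + 6)/6 = 24/6 = 4; σ²_Task 2 = ((6−2)/6)² = 0.444
te_Task 3 = (2 + 4·6 + 10)/6 = 36/6 = 6; σ²_Task 3 = ((10−2)/6)² = 1.778
te_Task 4 = (1 + 4·4 + 7)/6 = 24/6 = 4; σ²_Task 4 = ((7−1)/6)² = 1.000
te_Task 5 = (10 + 4·14 + 24)/6 = 90/6 = 15; σ²_Task 5 = ((24−10)/6)² = 5.444
te_Task 6 = (1 + 4·2 + 9)/6 = 18/6 = 3; σ²_Task 6 = ((9−1)/6)² = 1.778
te_Task 7 = (4 + 4·10 + 22)/6 = 66/6 = 11; σ²_Task 7 = ((22−4)/6)² = 9.000
te_Task 8 = (3 + 4·7 + 23)/6 = 54/6 = 9; σ²_Task 8 = ((23−3)/6)² = 11.111
te_Task 9 = (9 + 4·11 + 13)/6 = 66/6 = 11; σ²_Task 9 = ((13−9)/6)² = 0.444

Forward pass:
ES_Task 1 = 0; EF_Task 1 = 7
ES_Task 2 = 0; EF_Task 2 = 4
ES_Task 3 = max(EF_Task 1=7, EF_Task 2=4) = 7; EF_Task 3 = 7+6 = 13
ES_Task 4 = 7; EF_Task 4 = 7+4 = 11
ES_Task 5 = 4; EF_Task 5 = 4+15 = 19
ES_Task 6 = max(EF_Task 1=7, EF_Task 4=11) = 11; EF_Task 6 = 11+3 = 14
ES_Task 7 = max(EF_Task 3=13, EF_Task 4=11) = 13; EF_Task 7 = 13+11 = 24
ES_Task 8 = max(EF_Task 2=4, EF_Task 6=14) = 14; EF_Task 8 = 14+9 = 23
ES_Task 9 = max(EF_Task 2=4, EF_Task 5=19, EF_Task 7=24, EF_Task 8=23) = 24; EF_Task 9 = 24+11 = 35
Expected project duration μ = 35 hours. Critical path: Task 1 → Task 3 → Task 7 → Task 9.

Variances on critical path: σ²_Task 1=1.778, σ²_Task 3=1.778, σ²_Task 7=9.000, σ²_Task 9=0.444.
Largest is σ²_Task 7 = 9.000.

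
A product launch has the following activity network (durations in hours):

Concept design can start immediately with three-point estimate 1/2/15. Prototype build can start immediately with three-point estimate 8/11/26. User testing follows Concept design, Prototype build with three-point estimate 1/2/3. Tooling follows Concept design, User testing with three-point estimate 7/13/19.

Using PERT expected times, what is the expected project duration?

28 hours

te_Concept design = (1 + 4·2 + 15)/6 = 24/6 = 4
te_Prototype build = (8 + 4·11 + 26)/6 = 78/6 = 13
te_User testing = (1 + 4·2 + 3)/6 = 12/6 = 2
te_Tooling = (7 + 4·13 + 19)/6 = 78/6 = 13

Forward pass:
ES_Concept design = 0; EF_Concept design = 4
ES_Prototype build = 0; EF_Prototype build = 13
ES_User testing = max(EF_Concept design=4, EF_Prototype build=13) = 13; EF_User testing = 13+2 = 15
ES_Tooling = max(EF_Concept design=4, EF_User testing=15) = 15; EF_Tooling = 15+13 = 28
Expected project duration μ = 28 hours. Critical path: Prototype build → User testing → Tooling.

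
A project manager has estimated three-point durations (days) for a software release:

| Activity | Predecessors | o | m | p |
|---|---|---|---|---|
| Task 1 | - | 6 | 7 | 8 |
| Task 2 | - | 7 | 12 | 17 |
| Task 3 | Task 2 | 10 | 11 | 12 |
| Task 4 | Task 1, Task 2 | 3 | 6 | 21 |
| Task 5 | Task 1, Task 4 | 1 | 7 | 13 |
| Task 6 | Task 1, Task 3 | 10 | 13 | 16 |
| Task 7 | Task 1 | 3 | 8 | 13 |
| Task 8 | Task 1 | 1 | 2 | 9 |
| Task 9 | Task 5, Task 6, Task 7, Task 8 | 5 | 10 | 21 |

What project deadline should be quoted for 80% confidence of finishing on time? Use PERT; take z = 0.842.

te_Task 1 = (6 + 4·7 + 8)/6 = 42/6 = 7; σ²_Task 1 = ((8−6)/6)² = 0.111
te_Task 2 = (7 + 4·12 + 17)/6 = 72/6 = 12; σ²_Task 2 = ((17−7)/6)² = 2.778
te_Task 3 = (10 + 4·11 + 12)/6 = 66/6 = 11; σ²_Task 3 = ((12−10)/6)² = 0.111
te_Task 4 = (3 + 4·6 + 21)/6 = 48/6 = 8; σ²_Task 4 = ((21−3)/6)² = 9.000
te_Task 5 = (1 + 4·7 + 13)/6 = 42/6 = 7; σ²_Task 5 = ((13−1)/6)² = 4.000
te_Task 6 = (10 + 4·13 + 16)/6 = 78/6 = 13; σ²_Task 6 = ((16−10)/6)² = 1.000
te_Task 7 = (3 + 4·8 + 13)/6 = 48/6 = 8; σ²_Task 7 = ((13−3)/6)² = 2.778
te_Task 8 = (1 + 4·2 + 9)/6 = 18/6 = 3; σ²_Task 8 = ((9−1)/6)² = 1.778
te_Task 9 = (5 + 4·10 + 21)/6 = 66/6 = 11; σ²_Task 9 = ((21−5)/6)² = 7.111

Forward pass:
ES_Task 1 = 0; EF_Task 1 = 7
ES_Task 2 = 0; EF_Task 2 = 12
ES_Task 3 = 12; EF_Task 3 = 12+11 = 23
ES_Task 4 = max(EF_Task 1=7, EF_Task 2=12) = 12; EF_Task 4 = 12+8 = 20
ES_Task 5 = max(EF_Task 1=7, EF_Task 4=20) = 20; EF_Task 5 = 20+7 = 27
ES_Task 6 = max(EF_Task 1=7, EF_Task 3=23) = 23; EF_Task 6 = 23+13 = 36
ES_Task 7 = 7; EF_Task 7 = 7+8 = 15
ES_Task 8 = 7; EF_Task 8 = 7+3 = 10
ES_Task 9 = max(EF_Task 5=27, EF_Task 6=36, EF_Task 7=15, EF_Task 8=10) = 36; EF_Task 9 = 36+11 = 47
Expected project duration μ = 47 days. Critical path: Task 2 → Task 3 → Task 6 → Task 9.

Variance along critical path = 2.778 + 0.111 + 1.000 + 7.111 = 11.000; σ = 3.317 days.
D = μ + z·σ = 47 + 0.842·3.317 = 49.8 days

49.8 days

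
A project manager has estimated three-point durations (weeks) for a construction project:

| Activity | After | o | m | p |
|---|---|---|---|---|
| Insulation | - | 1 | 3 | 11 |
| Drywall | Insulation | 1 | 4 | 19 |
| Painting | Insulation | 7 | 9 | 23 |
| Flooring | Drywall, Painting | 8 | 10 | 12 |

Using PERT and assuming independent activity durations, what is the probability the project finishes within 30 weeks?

0.940

te_Insulation = (1 + 4·3 + 11)/6 = 24/6 = 4; σ²_Insulation = ((11−1)/6)² = 2.778
te_Drywall = (1 + 4·4 + 19)/6 = 36/6 = 6; σ²_Drywall = ((19−1)/6)² = 9.000
te_Painting = (7 + 4·9 + 23)/6 = 66/6 = 11; σ²_Painting = ((23−7)/6)² = 7.111
te_Flooring = (8 + 4·10 + 12)/6 = 60/6 = 10; σ²_Flooring = ((12−8)/6)² = 0.444

Forward pass:
ES_Insulation = 0; EF_Insulation = 4
ES_Drywall = 4; EF_Drywall = 4+6 = 10
ES_Painting = 4; EF_Painting = 4+11 = 15
ES_Flooring = max(EF_Drywall=10, EF_Painting=15) = 15; EF_Flooring = 15+10 = 25
Expected project duration μ = 25 weeks. Critical path: Insulation → Painting → Flooring.

Variance along critical path = 2.778 + 7.111 + 0.444 = 10.333; σ = √10.333 = 3.215 weeks.
Z = (30 − 25) / 3.215 = 1.555
P(T ≤ 30) = Φ(1.555) ≈ 0.940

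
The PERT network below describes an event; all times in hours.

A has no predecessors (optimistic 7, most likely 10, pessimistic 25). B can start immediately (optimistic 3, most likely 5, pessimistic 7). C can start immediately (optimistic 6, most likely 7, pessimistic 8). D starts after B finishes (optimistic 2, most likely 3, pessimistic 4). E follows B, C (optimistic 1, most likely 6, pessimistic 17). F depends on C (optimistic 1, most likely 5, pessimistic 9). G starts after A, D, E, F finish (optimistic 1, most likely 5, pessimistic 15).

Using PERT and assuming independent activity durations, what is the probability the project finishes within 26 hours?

te_A = (7 + 4·10 + 25)/6 = 72/6 = 12; σ²_A = ((25−7)/6)² = 9.000
te_B = (3 + 4·5 + 7)/6 = 30/6 = 5; σ²_B = ((7−3)/6)² = 0.444
te_C = (6 + 4·7 + 8)/6 = 42/6 = 7; σ²_C = ((8−6)/6)² = 0.111
te_D = (2 + 4·3 + 4)/6 = 18/6 = 3; σ²_D = ((4−2)/6)² = 0.111
te_E = (1 + 4·6 + 17)/6 = 42/6 = 7; σ²_E = ((17−1)/6)² = 7.111
te_F = (1 + 4·5 + 9)/6 = 30/6 = 5; σ²_F = ((9−1)/6)² = 1.778
te_G = (1 + 4·5 + 15)/6 = 36/6 = 6; σ²_G = ((15−1)/6)² = 5.444

Forward pass:
ES_A = 0; EF_A = 12
ES_B = 0; EF_B = 5
ES_C = 0; EF_C = 7
ES_D = 5; EF_D = 5+3 = 8
ES_E = max(EF_B=5, EF_C=7) = 7; EF_E = 7+7 = 14
ES_F = 7; EF_F = 7+5 = 12
ES_G = max(EF_A=12, EF_D=8, EF_E=14, EF_F=12) = 14; EF_G = 14+6 = 20
Expected project duration μ = 20 hours. Critical path: C → E → G.

Variance along critical path = 0.111 + 7.111 + 5.444 = 12.667; σ = √12.667 = 3.559 hours.
Z = (26 − 20) / 3.559 = 1.686
P(T ≤ 26) = Φ(1.686) ≈ 0.954

0.954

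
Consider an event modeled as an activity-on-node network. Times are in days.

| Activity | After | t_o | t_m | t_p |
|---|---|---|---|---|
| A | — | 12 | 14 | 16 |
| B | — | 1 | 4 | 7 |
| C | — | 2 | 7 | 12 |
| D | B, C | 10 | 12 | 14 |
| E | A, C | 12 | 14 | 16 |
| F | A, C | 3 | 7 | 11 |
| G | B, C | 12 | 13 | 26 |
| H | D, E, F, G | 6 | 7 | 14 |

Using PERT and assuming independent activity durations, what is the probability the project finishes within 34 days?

0.110

te_A = (12 + 4·14 + 16)/6 = 84/6 = 14; σ²_A = ((16−12)/6)² = 0.444
te_B = (1 + 4·4 + 7)/6 = 24/6 = 4; σ²_B = ((7−1)/6)² = 1.000
te_C = (2 + 4·7 + 12)/6 = 42/6 = 7; σ²_C = ((12−2)/6)² = 2.778
te_D = (10 + 4·12 + 14)/6 = 72/6 = 12; σ²_D = ((14−10)/6)² = 0.444
te_E = (12 + 4·14 + 16)/6 = 84/6 = 14; σ²_E = ((16−12)/6)² = 0.444
te_F = (3 + 4·7 + 11)/6 = 42/6 = 7; σ²_F = ((11−3)/6)² = 1.778
te_G = (12 + 4·13 + 26)/6 = 90/6 = 15; σ²_G = ((26−12)/6)² = 5.444
te_H = (6 + 4·7 + 14)/6 = 48/6 = 8; σ²_H = ((14−6)/6)² = 1.778

Forward pass:
ES_A = 0; EF_A = 14
ES_B = 0; EF_B = 4
ES_C = 0; EF_C = 7
ES_D = max(EF_B=4, EF_C=7) = 7; EF_D = 7+12 = 19
ES_E = max(EF_A=14, EF_C=7) = 14; EF_E = 14+14 = 28
ES_F = max(EF_A=14, EF_C=7) = 14; EF_F = 14+7 = 21
ES_G = max(EF_B=4, EF_C=7) = 7; EF_G = 7+15 = 22
ES_H = max(EF_D=19, EF_E=28, EF_F=21, EF_G=22) = 28; EF_H = 28+8 = 36
Expected project duration μ = 36 days. Critical path: A → E → H.

Variance along critical path = 0.444 + 0.444 + 1.778 = 2.667; σ = √2.667 = 1.633 days.
Z = (34 − 36) / 1.633 = -1.225
P(T ≤ 34) = Φ(-1.225) ≈ 0.110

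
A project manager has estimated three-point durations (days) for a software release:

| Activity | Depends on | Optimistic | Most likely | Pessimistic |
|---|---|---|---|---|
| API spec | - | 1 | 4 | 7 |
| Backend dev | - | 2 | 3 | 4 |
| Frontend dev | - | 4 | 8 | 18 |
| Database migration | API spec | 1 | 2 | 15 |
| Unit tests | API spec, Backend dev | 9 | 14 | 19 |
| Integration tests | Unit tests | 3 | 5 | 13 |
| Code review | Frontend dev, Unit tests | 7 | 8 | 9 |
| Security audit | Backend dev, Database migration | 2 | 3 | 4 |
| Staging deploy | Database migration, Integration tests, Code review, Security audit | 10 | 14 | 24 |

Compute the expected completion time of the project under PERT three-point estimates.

te_API spec = (1 + 4·4 + 7)/6 = 24/6 = 4
te_Backend dev = (2 + 4·3 + 4)/6 = 18/6 = 3
te_Frontend dev = (4 + 4·8 + 18)/6 = 54/6 = 9
te_Database migration = (1 + 4·2 + 15)/6 = 24/6 = 4
te_Unit tests = (9 + 4·14 + 19)/6 = 84/6 = 14
te_Integration tests = (3 + 4·5 + 13)/6 = 36/6 = 6
te_Code review = (7 + 4·8 + 9)/6 = 48/6 = 8
te_Security audit = (2 + 4·3 + 4)/6 = 18/6 = 3
te_Staging deploy = (10 + 4·14 + 24)/6 = 90/6 = 15

Forward pass:
ES_API spec = 0; EF_API spec = 4
ES_Backend dev = 0; EF_Backend dev = 3
ES_Frontend dev = 0; EF_Frontend dev = 9
ES_Database migration = 4; EF_Database migration = 4+4 = 8
ES_Unit tests = max(EF_API spec=4, EF_Backend dev=3) = 4; EF_Unit tests = 4+14 = 18
ES_Integration tests = 18; EF_Integration tests = 18+6 = 24
ES_Code review = max(EF_Frontend dev=9, EF_Unit tests=18) = 18; EF_Code review = 18+8 = 26
ES_Security audit = max(EF_Backend dev=3, EF_Database migration=8) = 8; EF_Security audit = 8+3 = 11
ES_Staging deploy = max(EF_Database migration=8, EF_Integration tests=24, EF_Code review=26, EF_Security audit=11) = 26; EF_Staging deploy = 26+15 = 41
Expected project duration μ = 41 days. Critical path: API spec → Unit tests → Code review → Staging deploy.

41 days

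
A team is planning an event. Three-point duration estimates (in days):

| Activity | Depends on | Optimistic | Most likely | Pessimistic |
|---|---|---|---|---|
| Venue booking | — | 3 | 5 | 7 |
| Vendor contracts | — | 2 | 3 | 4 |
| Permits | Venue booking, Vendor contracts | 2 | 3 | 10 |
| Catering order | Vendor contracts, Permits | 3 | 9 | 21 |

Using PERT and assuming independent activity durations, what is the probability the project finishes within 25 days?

0.963

te_Venue booking = (3 + 4·5 + 7)/6 = 30/6 = 5; σ²_Venue booking = ((7−3)/6)² = 0.444
te_Vendor contracts = (2 + 4·3 + 4)/6 = 18/6 = 3; σ²_Vendor contracts = ((4−2)/6)² = 0.111
te_Permits = (2 + 4·3 + 10)/6 = 24/6 = 4; σ²_Permits = ((10−2)/6)² = 1.778
te_Catering order = (3 + 4·9 + 21)/6 = 60/6 = 10; σ²_Catering order = ((21−3)/6)² = 9.000

Forward pass:
ES_Venue booking = 0; EF_Venue booking = 5
ES_Vendor contracts = 0; EF_Vendor contracts = 3
ES_Permits = max(EF_Venue booking=5, EF_Vendor contracts=3) = 5; EF_Permits = 5+4 = 9
ES_Catering order = max(EF_Vendor contracts=3, EF_Permits=9) = 9; EF_Catering order = 9+10 = 19
Expected project duration μ = 19 days. Critical path: Venue booking → Permits → Catering order.

Variance along critical path = 0.444 + 1.778 + 9.000 = 11.222; σ = √11.222 = 3.350 days.
Z = (25 − 19) / 3.350 = 1.791
P(T ≤ 25) = Φ(1.791) ≈ 0.963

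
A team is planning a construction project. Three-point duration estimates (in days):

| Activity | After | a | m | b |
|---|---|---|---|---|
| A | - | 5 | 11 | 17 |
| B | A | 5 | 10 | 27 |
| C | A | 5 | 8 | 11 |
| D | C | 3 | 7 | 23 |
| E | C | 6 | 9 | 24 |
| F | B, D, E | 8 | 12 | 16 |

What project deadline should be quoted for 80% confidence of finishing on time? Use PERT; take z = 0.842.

te_A = (5 + 4·11 + 17)/6 = 66/6 = 11; σ²_A = ((17−5)/6)² = 4.000
te_B = (5 + 4·10 + 27)/6 = 72/6 = 12; σ²_B = ((27−5)/6)² = 13.444
te_C = (5 + 4·8 + 11)/6 = 48/6 = 8; σ²_C = ((11−5)/6)² = 1.000
te_D = (3 + 4·7 + 23)/6 = 54/6 = 9; σ²_D = ((23−3)/6)² = 11.111
te_E = (6 + 4·9 + 24)/6 = 66/6 = 11; σ²_E = ((24−6)/6)² = 9.000
te_F = (8 + 4·12 + 16)/6 = 72/6 = 12; σ²_F = ((16−8)/6)² = 1.778

Forward pass:
ES_A = 0; EF_A = 11
ES_B = 11; EF_B = 11+12 = 23
ES_C = 11; EF_C = 11+8 = 19
ES_D = 19; EF_D = 19+9 = 28
ES_E = 19; EF_E = 19+11 = 30
ES_F = max(EF_B=23, EF_D=28, EF_E=30) = 30; EF_F = 30+12 = 42
Expected project duration μ = 42 days. Critical path: A → C → E → F.

Variance along critical path = 4.000 + 1.000 + 9.000 + 1.778 = 15.778; σ = 3.972 days.
D = μ + z·σ = 42 + 0.842·3.972 = 45.3 days

45.3 days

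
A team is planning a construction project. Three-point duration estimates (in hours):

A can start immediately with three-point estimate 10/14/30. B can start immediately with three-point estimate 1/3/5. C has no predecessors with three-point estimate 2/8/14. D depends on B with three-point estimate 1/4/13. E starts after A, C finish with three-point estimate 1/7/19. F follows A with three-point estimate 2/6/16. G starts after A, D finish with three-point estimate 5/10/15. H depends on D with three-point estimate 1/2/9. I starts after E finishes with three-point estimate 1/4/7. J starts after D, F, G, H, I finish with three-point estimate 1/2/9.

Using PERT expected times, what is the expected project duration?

te_A = (10 + 4·14 + 30)/6 = 96/6 = 16
te_B = (1 + 4·3 + 5)/6 = 18/6 = 3
te_C = (2 + 4·8 + 14)/6 = 48/6 = 8
te_D = (1 + 4·4 + 13)/6 = 30/6 = 5
te_E = (1 + 4·7 + 19)/6 = 48/6 = 8
te_F = (2 + 4·6 + 16)/6 = 42/6 = 7
te_G = (5 + 4·10 + 15)/6 = 60/6 = 10
te_H = (1 + 4·2 + 9)/6 = 18/6 = 3
te_I = (1 + 4·4 + 7)/6 = 24/6 = 4
te_J = (1 + 4·2 + 9)/6 = 18/6 = 3

Forward pass:
ES_A = 0; EF_A = 16
ES_B = 0; EF_B = 3
ES_C = 0; EF_C = 8
ES_D = 3; EF_D = 3+5 = 8
ES_E = max(EF_A=16, EF_C=8) = 16; EF_E = 16+8 = 24
ES_F = 16; EF_F = 16+7 = 23
ES_G = max(EF_A=16, EF_D=8) = 16; EF_G = 16+10 = 26
ES_H = 8; EF_H = 8+3 = 11
ES_I = 24; EF_I = 24+4 = 28
ES_J = max(EF_D=8, EF_F=23, EF_G=26, EF_H=11, EF_I=28) = 28; EF_J = 28+3 = 31
Expected project duration μ = 31 hours. Critical path: A → E → I → J.

31 hours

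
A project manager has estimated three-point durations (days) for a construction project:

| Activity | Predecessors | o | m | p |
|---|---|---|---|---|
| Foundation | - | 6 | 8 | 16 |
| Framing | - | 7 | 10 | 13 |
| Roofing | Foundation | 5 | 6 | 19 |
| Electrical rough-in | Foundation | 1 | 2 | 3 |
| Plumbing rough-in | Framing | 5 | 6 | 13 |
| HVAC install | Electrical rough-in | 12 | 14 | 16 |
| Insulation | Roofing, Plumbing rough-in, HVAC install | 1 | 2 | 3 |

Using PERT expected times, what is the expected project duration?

27 days

te_Foundation = (6 + 4·8 + 16)/6 = 54/6 = 9
te_Framing = (7 + 4·10 + 13)/6 = 60/6 = 10
te_Roofing = (5 + 4·6 + 19)/6 = 48/6 = 8
te_Electrical rough-in = (1 + 4·2 + 3)/6 = 12/6 = 2
te_Plumbing rough-in = (5 + 4·6 + 13)/6 = 42/6 = 7
te_HVAC install = (12 + 4·14 + 16)/6 = 84/6 = 14
te_Insulation = (1 + 4·2 + 3)/6 = 12/6 = 2

Forward pass:
ES_Foundation = 0; EF_Foundation = 9
ES_Framing = 0; EF_Framing = 10
ES_Roofing = 9; EF_Roofing = 9+8 = 17
ES_Electrical rough-in = 9; EF_Electrical rough-in = 9+2 = 11
ES_Plumbing rough-in = 10; EF_Plumbing rough-in = 10+7 = 17
ES_HVAC install = 11; EF_HVAC install = 11+14 = 25
ES_Insulation = max(EF_Roofing=17, EF_Plumbing rough-in=17, EF_HVAC install=25) = 25; EF_Insulation = 25+2 = 27
Expected project duration μ = 27 days. Critical path: Foundation → Electrical rough-in → HVAC install → Insulation.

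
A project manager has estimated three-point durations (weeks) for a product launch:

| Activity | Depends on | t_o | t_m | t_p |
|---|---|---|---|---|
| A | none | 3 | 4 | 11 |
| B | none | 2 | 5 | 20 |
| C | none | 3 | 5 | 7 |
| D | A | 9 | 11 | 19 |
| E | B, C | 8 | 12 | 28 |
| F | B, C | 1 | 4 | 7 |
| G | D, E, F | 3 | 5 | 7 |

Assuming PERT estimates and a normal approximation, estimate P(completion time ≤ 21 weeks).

te_A = (3 + 4·4 + 11)/6 = 30/6 = 5; σ²_A = ((11−3)/6)² = 1.778
te_B = (2 + 4·5 + 20)/6 = 42/6 = 7; σ²_B = ((20−2)/6)² = 9.000
te_C = (3 + 4·5 + 7)/6 = 30/6 = 5; σ²_C = ((7−3)/6)² = 0.444
te_D = (9 + 4·11 + 19)/6 = 72/6 = 12; σ²_D = ((19−9)/6)² = 2.778
te_E = (8 + 4·12 + 28)/6 = 84/6 = 14; σ²_E = ((28−8)/6)² = 11.111
te_F = (1 + 4·4 + 7)/6 = 24/6 = 4; σ²_F = ((7−1)/6)² = 1.000
te_G = (3 + 4·5 + 7)/6 = 30/6 = 5; σ²_G = ((7−3)/6)² = 0.444

Forward pass:
ES_A = 0; EF_A = 5
ES_B = 0; EF_B = 7
ES_C = 0; EF_C = 5
ES_D = 5; EF_D = 5+12 = 17
ES_E = max(EF_B=7, EF_C=5) = 7; EF_E = 7+14 = 21
ES_F = max(EF_B=7, EF_C=5) = 7; EF_F = 7+4 = 11
ES_G = max(EF_D=17, EF_E=21, EF_F=11) = 21; EF_G = 21+5 = 26
Expected project duration μ = 26 weeks. Critical path: B → E → G.

Variance along critical path = 9.000 + 11.111 + 0.444 = 20.556; σ = √20.556 = 4.534 weeks.
Z = (21 − 26) / 4.534 = -1.103
P(T ≤ 21) = Φ(-1.103) ≈ 0.135

0.135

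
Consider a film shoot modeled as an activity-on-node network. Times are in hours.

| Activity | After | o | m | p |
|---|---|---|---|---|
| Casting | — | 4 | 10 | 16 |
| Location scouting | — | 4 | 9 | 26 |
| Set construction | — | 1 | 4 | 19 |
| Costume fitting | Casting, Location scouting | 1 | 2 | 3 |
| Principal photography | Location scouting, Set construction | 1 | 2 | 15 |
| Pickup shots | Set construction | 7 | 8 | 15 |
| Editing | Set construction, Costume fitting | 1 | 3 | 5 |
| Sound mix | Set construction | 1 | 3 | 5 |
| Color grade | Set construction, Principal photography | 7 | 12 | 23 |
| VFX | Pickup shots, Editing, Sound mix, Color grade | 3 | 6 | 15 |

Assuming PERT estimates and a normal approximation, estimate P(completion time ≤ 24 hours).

0.022

te_Casting = (4 + 4·10 + 16)/6 = 60/6 = 10; σ²_Casting = ((16−4)/6)² = 4.000
te_Location scouting = (4 + 4·9 + 26)/6 = 66/6 = 11; σ²_Location scouting = ((26−4)/6)² = 13.444
te_Set construction = (1 + 4·4 + 19)/6 = 36/6 = 6; σ²_Set construction = ((19−1)/6)² = 9.000
te_Costume fitting = (1 + 4·2 + 3)/6 = 12/6 = 2; σ²_Costume fitting = ((3−1)/6)² = 0.111
te_Principal photography = (1 + 4·2 + 15)/6 = 24/6 = 4; σ²_Principal photography = ((15−1)/6)² = 5.444
te_Pickup shots = (7 + 4·8 + 15)/6 = 54/6 = 9; σ²_Pickup shots = ((15−7)/6)² = 1.778
te_Editing = (1 + 4·3 + 5)/6 = 18/6 = 3; σ²_Editing = ((5−1)/6)² = 0.444
te_Sound mix = (1 + 4·3 + 5)/6 = 18/6 = 3; σ²_Sound mix = ((5−1)/6)² = 0.444
te_Color grade = (7 + 4·12 + 23)/6 = 78/6 = 13; σ²_Color grade = ((23−7)/6)² = 7.111
te_VFX = (3 + 4·6 + 15)/6 = 42/6 = 7; σ²_VFX = ((15−3)/6)² = 4.000

Forward pass:
ES_Casting = 0; EF_Casting = 10
ES_Location scouting = 0; EF_Location scouting = 11
ES_Set construction = 0; EF_Set construction = 6
ES_Costume fitting = max(EF_Casting=10, EF_Location scouting=11) = 11; EF_Costume fitting = 11+2 = 13
ES_Principal photography = max(EF_Location scouting=11, EF_Set construction=6) = 11; EF_Principal photography = 11+4 = 15
ES_Pickup shots = 6; EF_Pickup shots = 6+9 = 15
ES_Editing = max(EF_Set construction=6, EF_Costume fitting=13) = 13; EF_Editing = 13+3 = 16
ES_Sound mix = 6; EF_Sound mix = 6+3 = 9
ES_Color grade = max(EF_Set construction=6, EF_Principal photography=15) = 15; EF_Color grade = 15+13 = 28
ES_VFX = max(EF_Pickup shots=15, EF_Editing=16, EF_Sound mix=9, EF_Color grade=28) = 28; EF_VFX = 28+7 = 35
Expected project duration μ = 35 hours. Critical path: Location scouting → Principal photography → Color grade → VFX.

Variance along critical path = 13.444 + 5.444 + 7.111 + 4.000 = 30.000; σ = √30.000 = 5.477 hours.
Z = (24 − 35) / 5.477 = -2.008
P(T ≤ 24) = Φ(-2.008) ≈ 0.022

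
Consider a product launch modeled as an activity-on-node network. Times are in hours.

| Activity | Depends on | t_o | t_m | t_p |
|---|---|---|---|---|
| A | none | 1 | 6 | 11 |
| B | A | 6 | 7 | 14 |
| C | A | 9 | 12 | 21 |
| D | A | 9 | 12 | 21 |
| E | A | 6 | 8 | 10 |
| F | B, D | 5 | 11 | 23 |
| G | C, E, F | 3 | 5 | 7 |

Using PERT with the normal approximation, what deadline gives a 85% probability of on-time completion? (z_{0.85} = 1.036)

te_A = (1 + 4·6 + 11)/6 = 36/6 = 6; σ²_A = ((11−1)/6)² = 2.778
te_B = (6 + 4·7 + 14)/6 = 48/6 = 8; σ²_B = ((14−6)/6)² = 1.778
te_C = (9 + 4·12 + 21)/6 = 78/6 = 13; σ²_C = ((21−9)/6)² = 4.000
te_D = (9 + 4·12 + 21)/6 = 78/6 = 13; σ²_D = ((21−9)/6)² = 4.000
te_E = (6 + 4·8 + 10)/6 = 48/6 = 8; σ²_E = ((10−6)/6)² = 0.444
te_F = (5 + 4·11 + 23)/6 = 72/6 = 12; σ²_F = ((23−5)/6)² = 9.000
te_G = (3 + 4·5 + 7)/6 = 30/6 = 5; σ²_G = ((7−3)/6)² = 0.444

Forward pass:
ES_A = 0; EF_A = 6
ES_B = 6; EF_B = 6+8 = 14
ES_C = 6; EF_C = 6+13 = 19
ES_D = 6; EF_D = 6+13 = 19
ES_E = 6; EF_E = 6+8 = 14
ES_F = max(EF_B=14, EF_D=19) = 19; EF_F = 19+12 = 31
ES_G = max(EF_C=19, EF_E=14, EF_F=31) = 31; EF_G = 31+5 = 36
Expected project duration μ = 36 hours. Critical path: A → D → F → G.

Variance along critical path = 2.778 + 4.000 + 9.000 + 0.444 = 16.222; σ = 4.028 hours.
D = μ + z·σ = 36 + 1.036·4.028 = 40.2 hours

40.2 hours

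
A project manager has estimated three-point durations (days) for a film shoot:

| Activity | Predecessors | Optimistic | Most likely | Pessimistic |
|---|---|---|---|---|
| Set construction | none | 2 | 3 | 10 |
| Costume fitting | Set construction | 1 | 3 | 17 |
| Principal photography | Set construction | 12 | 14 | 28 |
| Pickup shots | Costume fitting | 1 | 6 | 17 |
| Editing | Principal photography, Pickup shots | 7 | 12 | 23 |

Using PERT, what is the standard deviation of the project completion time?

te_Set construction = (2 + 4·3 + 10)/6 = 24/6 = 4; σ²_Set construction = ((10−2)/6)² = 1.778
te_Costume fitting = (1 + 4·3 + 17)/6 = 30/6 = 5; σ²_Costume fitting = ((17−1)/6)² = 7.111
te_Principal photography = (12 + 4·14 + 28)/6 = 96/6 = 16; σ²_Principal photography = ((28−12)/6)² = 7.111
te_Pickup shots = (1 + 4·6 + 17)/6 = 42/6 = 7; σ²_Pickup shots = ((17−1)/6)² = 7.111
te_Editing = (7 + 4·12 + 23)/6 = 78/6 = 13; σ²_Editing = ((23−7)/6)² = 7.111

Forward pass:
ES_Set construction = 0; EF_Set construction = 4
ES_Costume fitting = 4; EF_Costume fitting = 4+5 = 9
ES_Principal photography = 4; EF_Principal photography = 4+16 = 20
ES_Pickup shots = 9; EF_Pickup shots = 9+7 = 16
ES_Editing = max(EF_Principal photography=20, EF_Pickup shots=16) = 20; EF_Editing = 20+13 = 33
Expected project duration μ = 33 days. Critical path: Set construction → Principal photography → Editing.

Variance along critical path = 1.778 + 7.111 + 7.111 = 16.000
σ = √16.000 = 4.000 days

4.00 days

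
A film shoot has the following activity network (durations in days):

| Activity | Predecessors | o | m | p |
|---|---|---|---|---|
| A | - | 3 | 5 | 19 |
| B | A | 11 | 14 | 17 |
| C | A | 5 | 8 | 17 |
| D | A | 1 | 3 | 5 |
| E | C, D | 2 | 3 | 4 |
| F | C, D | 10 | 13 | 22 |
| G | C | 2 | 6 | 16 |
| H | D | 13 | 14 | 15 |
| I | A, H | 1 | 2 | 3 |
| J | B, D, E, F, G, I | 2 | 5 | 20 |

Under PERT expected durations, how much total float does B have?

te_A = (3 + 4·5 + 19)/6 = 42/6 = 7
te_B = (11 + 4·14 + 17)/6 = 84/6 = 14
te_C = (5 + 4·8 + 17)/6 = 54/6 = 9
te_D = (1 + 4·3 + 5)/6 = 18/6 = 3
te_E = (2 + 4·3 + 4)/6 = 18/6 = 3
te_F = (10 + 4·13 + 22)/6 = 84/6 = 14
te_G = (2 + 4·6 + 16)/6 = 42/6 = 7
te_H = (13 + 4·14 + 15)/6 = 84/6 = 14
te_I = (1 + 4·2 + 3)/6 = 12/6 = 2
te_J = (2 + 4·5 + 20)/6 = 42/6 = 7

Forward pass:
ES_A = 0; EF_A = 7
ES_B = 7; EF_B = 7+14 = 21
ES_C = 7; EF_C = 7+9 = 16
ES_D = 7; EF_D = 7+3 = 10
ES_E = max(EF_C=16, EF_D=10) = 16; EF_E = 16+3 = 19
ES_F = max(EF_C=16, EF_D=10) = 16; EF_F = 16+14 = 30
ES_G = 16; EF_G = 16+7 = 23
ES_H = 10; EF_H = 10+14 = 24
ES_I = max(EF_A=7, EF_H=24) = 24; EF_I = 24+2 = 26
ES_J = max(EF_B=21, EF_D=10, EF_E=19, EF_F=30, EF_G=23, EF_I=26) = 30; EF_J = 30+7 = 37
Expected project duration μ = 37 days. Critical path: A → C → F → J.

Backward pass:
LF_J = 37; LS_J = 37−7 = 30
LF_I = LS_J = 30; LS_I = 30−2 = 28
LF_H = LS_I = 28; LS_H = 28−14 = 14
LF_G = LS_J = 30; LS_G = 30−7 = 23
LF_F = LS_J = 30; LS_F = 30−14 = 16
LF_E = LS_J = 30; LS_E = 30−3 = 27
LF_D = min(LS_E=27, LS_F=16, LS_H=14, LS_J=30) = 14; LS_D = 14−3 = 11
LF_C = min(LS_E=27, LS_F=16, LS_G=23) = 16; LS_C = 16−9 = 7
LF_B = LS_J = 30; LS_B = 30−14 = 16
LF_A = min(LS_B=16, LS_C=7, LS_D=11, LS_I=28) = 7; LS_A = 7−7 = 0
Slack_B = LS_B − ES_B = 16 − 7 = 9

9 days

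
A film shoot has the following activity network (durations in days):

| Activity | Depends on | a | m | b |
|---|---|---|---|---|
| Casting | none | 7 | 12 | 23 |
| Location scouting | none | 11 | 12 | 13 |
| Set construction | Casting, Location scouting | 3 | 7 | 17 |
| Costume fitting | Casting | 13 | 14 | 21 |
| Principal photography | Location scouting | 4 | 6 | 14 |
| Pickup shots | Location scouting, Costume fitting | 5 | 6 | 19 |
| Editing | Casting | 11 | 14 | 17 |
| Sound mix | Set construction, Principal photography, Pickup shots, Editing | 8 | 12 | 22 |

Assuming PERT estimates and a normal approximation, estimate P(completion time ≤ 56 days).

0.942

te_Casting = (7 + 4·12 + 23)/6 = 78/6 = 13; σ²_Casting = ((23−7)/6)² = 7.111
te_Location scouting = (11 + 4·12 + 13)/6 = 72/6 = 12; σ²_Location scouting = ((13−11)/6)² = 0.111
te_Set construction = (3 + 4·7 + 17)/6 = 48/6 = 8; σ²_Set construction = ((17−3)/6)² = 5.444
te_Costume fitting = (13 + 4·14 + 21)/6 = 90/6 = 15; σ²_Costume fitting = ((21−13)/6)² = 1.778
te_Principal photography = (4 + 4·6 + 14)/6 = 42/6 = 7; σ²_Principal photography = ((14−4)/6)² = 2.778
te_Pickup shots = (5 + 4·6 + 19)/6 = 48/6 = 8; σ²_Pickup shots = ((19−5)/6)² = 5.444
te_Editing = (11 + 4·14 + 17)/6 = 84/6 = 14; σ²_Editing = ((17−11)/6)² = 1.000
te_Sound mix = (8 + 4·12 + 22)/6 = 78/6 = 13; σ²_Sound mix = ((22−8)/6)² = 5.444

Forward pass:
ES_Casting = 0; EF_Casting = 13
ES_Location scouting = 0; EF_Location scouting = 12
ES_Set construction = max(EF_Casting=13, EF_Location scouting=12) = 13; EF_Set construction = 13+8 = 21
ES_Costume fitting = 13; EF_Costume fitting = 13+15 = 28
ES_Principal photography = 12; EF_Principal photography = 12+7 = 19
ES_Pickup shots = max(EF_Location scouting=12, EF_Costume fitting=28) = 28; EF_Pickup shots = 28+8 = 36
ES_Editing = 13; EF_Editing = 13+14 = 27
ES_Sound mix = max(EF_Set construction=21, EF_Principal photography=19, EF_Pickup shots=36, EF_Editing=27) = 36; EF_Sound mix = 36+13 = 49
Expected project duration μ = 49 days. Critical path: Casting → Costume fitting → Pickup shots → Sound mix.

Variance along critical path = 7.111 + 1.778 + 5.444 + 5.444 = 19.778; σ = √19.778 = 4.447 days.
Z = (56 − 49) / 4.447 = 1.574
P(T ≤ 56) = Φ(1.574) ≈ 0.942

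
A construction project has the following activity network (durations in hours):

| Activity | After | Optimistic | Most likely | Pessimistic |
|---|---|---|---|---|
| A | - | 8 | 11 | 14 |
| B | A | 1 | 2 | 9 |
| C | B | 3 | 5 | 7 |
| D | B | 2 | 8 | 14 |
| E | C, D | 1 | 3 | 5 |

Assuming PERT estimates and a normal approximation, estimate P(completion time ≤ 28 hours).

0.868

te_A = (8 + 4·11 + 14)/6 = 66/6 = 11; σ²_A = ((14−8)/6)² = 1.000
te_B = (1 + 4·2 + 9)/6 = 18/6 = 3; σ²_B = ((9−1)/6)² = 1.778
te_C = (3 + 4·5 + 7)/6 = 30/6 = 5; σ²_C = ((7−3)/6)² = 0.444
te_D = (2 + 4·8 + 14)/6 = 48/6 = 8; σ²_D = ((14−2)/6)² = 4.000
te_E = (1 + 4·3 + 5)/6 = 18/6 = 3; σ²_E = ((5−1)/6)² = 0.444

Forward pass:
ES_A = 0; EF_A = 11
ES_B = 11; EF_B = 11+3 = 14
ES_C = 14; EF_C = 14+5 = 19
ES_D = 14; EF_D = 14+8 = 22
ES_E = max(EF_C=19, EF_D=22) = 22; EF_E = 22+3 = 25
Expected project duration μ = 25 hours. Critical path: A → B → D → E.

Variance along critical path = 1.000 + 1.778 + 4.000 + 0.444 = 7.222; σ = √7.222 = 2.687 hours.
Z = (28 − 25) / 2.687 = 1.116
P(T ≤ 28) = Φ(1.116) ≈ 0.868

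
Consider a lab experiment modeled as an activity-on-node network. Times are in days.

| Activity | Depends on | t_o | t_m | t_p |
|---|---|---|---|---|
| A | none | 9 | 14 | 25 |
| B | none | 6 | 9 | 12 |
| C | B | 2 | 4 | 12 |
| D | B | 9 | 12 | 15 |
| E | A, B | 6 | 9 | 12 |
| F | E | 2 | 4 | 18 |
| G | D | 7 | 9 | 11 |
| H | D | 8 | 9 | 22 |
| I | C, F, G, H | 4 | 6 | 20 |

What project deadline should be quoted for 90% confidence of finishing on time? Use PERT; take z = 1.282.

44.9 days

te_A = (9 + 4·14 + 25)/6 = 90/6 = 15; σ²_A = ((25−9)/6)² = 7.111
te_B = (6 + 4·9 + 12)/6 = 54/6 = 9; σ²_B = ((12−6)/6)² = 1.000
te_C = (2 + 4·4 + 12)/6 = 30/6 = 5; σ²_C = ((12−2)/6)² = 2.778
te_D = (9 + 4·12 + 15)/6 = 72/6 = 12; σ²_D = ((15−9)/6)² = 1.000
te_E = (6 + 4·9 + 12)/6 = 54/6 = 9; σ²_E = ((12−6)/6)² = 1.000
te_F = (2 + 4·4 + 18)/6 = 36/6 = 6; σ²_F = ((18−2)/6)² = 7.111
te_G = (7 + 4·9 + 11)/6 = 54/6 = 9; σ²_G = ((11−7)/6)² = 0.444
te_H = (8 + 4·9 + 22)/6 = 66/6 = 11; σ²_H = ((22−8)/6)² = 5.444
te_I = (4 + 4·6 + 20)/6 = 48/6 = 8; σ²_I = ((20−4)/6)² = 7.111

Forward pass:
ES_A = 0; EF_A = 15
ES_B = 0; EF_B = 9
ES_C = 9; EF_C = 9+5 = 14
ES_D = 9; EF_D = 9+12 = 21
ES_E = max(EF_A=15, EF_B=9) = 15; EF_E = 15+9 = 24
ES_F = 24; EF_F = 24+6 = 30
ES_G = 21; EF_G = 21+9 = 30
ES_H = 21; EF_H = 21+11 = 32
ES_I = max(EF_C=14, EF_F=30, EF_G=30, EF_H=32) = 32; EF_I = 32+8 = 40
Expected project duration μ = 40 days. Critical path: B → D → H → I.

Variance along critical path = 1.000 + 1.000 + 5.444 + 7.111 = 14.556; σ = 3.815 days.
D = μ + z·σ = 40 + 1.282·3.815 = 44.9 days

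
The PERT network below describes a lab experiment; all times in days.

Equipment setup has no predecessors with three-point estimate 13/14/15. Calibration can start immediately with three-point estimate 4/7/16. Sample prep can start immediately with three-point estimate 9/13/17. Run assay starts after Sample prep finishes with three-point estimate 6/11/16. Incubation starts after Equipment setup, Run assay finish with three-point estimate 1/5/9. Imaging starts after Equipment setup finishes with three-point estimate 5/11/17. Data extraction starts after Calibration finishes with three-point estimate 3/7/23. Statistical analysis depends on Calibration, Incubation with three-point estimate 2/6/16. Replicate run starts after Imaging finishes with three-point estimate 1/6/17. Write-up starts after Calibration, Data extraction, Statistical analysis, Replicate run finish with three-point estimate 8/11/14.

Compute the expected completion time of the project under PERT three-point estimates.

47 days

te_Equipment setup = (13 + 4·14 + 15)/6 = 84/6 = 14
te_Calibration = (4 + 4·7 + 16)/6 = 48/6 = 8
te_Sample prep = (9 + 4·13 + 17)/6 = 78/6 = 13
te_Run assay = (6 + 4·11 + 16)/6 = 66/6 = 11
te_Incubation = (1 + 4·5 + 9)/6 = 30/6 = 5
te_Imaging = (5 + 4·11 + 17)/6 = 66/6 = 11
te_Data extraction = (3 + 4·7 + 23)/6 = 54/6 = 9
te_Statistical analysis = (2 + 4·6 + 16)/6 = 42/6 = 7
te_Replicate run = (1 + 4·6 + 17)/6 = 42/6 = 7
te_Write-up = (8 + 4·11 + 14)/6 = 66/6 = 11

Forward pass:
ES_Equipment setup = 0; EF_Equipment setup = 14
ES_Calibration = 0; EF_Calibration = 8
ES_Sample prep = 0; EF_Sample prep = 13
ES_Run assay = 13; EF_Run assay = 13+11 = 24
ES_Incubation = max(EF_Equipment setup=14, EF_Run assay=24) = 24; EF_Incubation = 24+5 = 29
ES_Imaging = 14; EF_Imaging = 14+11 = 25
ES_Data extraction = 8; EF_Data extraction = 8+9 = 17
ES_Statistical analysis = max(EF_Calibration=8, EF_Incubation=29) = 29; EF_Statistical analysis = 29+7 = 36
ES_Replicate run = 25; EF_Replicate run = 25+7 = 32
ES_Write-up = max(EF_Calibration=8, EF_Data extraction=17, EF_Statistical analysis=36, EF_Replicate run=32) = 36; EF_Write-up = 36+11 = 47
Expected project duration μ = 47 days. Critical path: Sample prep → Run assay → Incubation → Statistical analysis → Write-up.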